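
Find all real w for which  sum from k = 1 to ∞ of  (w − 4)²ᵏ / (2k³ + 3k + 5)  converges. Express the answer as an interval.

By the ratio test, |a_{k+1}/a_k| = (2k³ + 3k + 5)/(2(k+1)³ + 3(k+1) + 5) → 1.
Writing y = (w − 4)², the series in y has radius 1, so |w − 4| < √(1) = 1 and R = 1.
Check w = 5: the terms are on the order of 1/k³, so the series converges absolutely by comparison with the p-series (p = 3 > 1).
When w = 3, absolute convergence follows by limit comparison with Σ 1/k³.

[3, 5]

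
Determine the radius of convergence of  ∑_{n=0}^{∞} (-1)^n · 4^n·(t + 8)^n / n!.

Apply the ratio test: |a_{n+1}| / |a_n| = 4 · 1/(n+1), which tends to 0 as n → ∞.
Since the limit is 0 < 1 for every t, the series converges on all of ℝ and R = ∞.

R = ∞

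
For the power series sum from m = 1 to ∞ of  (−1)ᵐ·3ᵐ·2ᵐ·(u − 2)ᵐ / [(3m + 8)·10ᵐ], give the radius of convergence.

R = 5/3

By the ratio test, |a_{m+1}/a_m| = [(3m + 8)/(3(m+1) + 8)] · 3·2/10 → 3/5.
The series converges when 3/5 · |u − 2| < 1, giving R = 5/3.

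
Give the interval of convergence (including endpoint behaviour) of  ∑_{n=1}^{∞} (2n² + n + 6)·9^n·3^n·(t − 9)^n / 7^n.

(236/27, 250/27)

Apply the ratio test: |a_{n+1}| / |a_n| = [(2(n+1)² + (n+1) + 6)/(2n² + n + 6)] · 9·3/7, which tends to 27/7 as n → ∞.
Hence the series converges for |t − 9| < 1/(27/7) = 7/27, so the radius of convergence is 7/27.
When t = 250/27, the terms do not tend to 0, so the series diverges.
When t = 236/27, the n-th term does not approach 0; divergence by the term test.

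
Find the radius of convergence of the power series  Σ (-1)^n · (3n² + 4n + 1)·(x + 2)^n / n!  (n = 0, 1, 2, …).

R = ∞

The ratio of consecutive coefficients is (3(n+1)² + 4(n+1) + 1)/(3n² + 4n + 1) · 1/(n+1) → 0.
The limit is 0, so the series converges for all x; R = ∞.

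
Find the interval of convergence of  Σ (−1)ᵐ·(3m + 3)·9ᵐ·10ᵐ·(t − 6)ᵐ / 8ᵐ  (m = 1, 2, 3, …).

Apply the ratio test: |a_{m+1}| / |a_m| = [(3(m+1) + 3)/(3m + 3)] · 9·10/8, which tends to 45/4 as m → ∞.
The series converges when 45/4 · |t − 6| < 1, giving R = 4/45.
When t = 274/45, the m-th term does not approach 0; divergence by the term test.
When t = 266/45, the terms have absolute value of order m, which does not tend to 0, so the series diverges by the divergence test.

(266/45, 274/45)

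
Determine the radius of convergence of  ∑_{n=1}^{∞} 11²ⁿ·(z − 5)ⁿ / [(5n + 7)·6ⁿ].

R = 6/121

Apply the ratio test: |a_{n+1}| / |a_n| = [(5n + 7)/(5(n+1) + 7)] · 121/6, which tends to 121/6 as n → ∞.
Convergence for |z − 5| · 121/6 < 1, i.e. |z − 5| < 6/121. So R = 6/121.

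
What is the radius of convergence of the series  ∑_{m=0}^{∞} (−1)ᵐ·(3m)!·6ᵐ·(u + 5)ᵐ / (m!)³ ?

R = 1/162

Apply the ratio test: |a_{m+1}| / |a_m| = (3m+1)·(3m+2)·(3m+3)/(m+1)³ · 6, which tends to 162 as m → ∞.
Thus R = 1/(162) = 1/162.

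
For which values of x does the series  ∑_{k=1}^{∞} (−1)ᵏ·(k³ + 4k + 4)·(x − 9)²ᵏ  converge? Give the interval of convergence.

(8, 10)

Ratio test: |a_{k+1}/a_k| = ((k+1)³ + 4(k+1) + 4)/(k³ + 4k + 4) → 1 as k → ∞.
Writing y = (x − 9)², the series in y has radius 1, so |x − 9| < √(1) = 1 and R = 1.
When x = 10, the k-th term does not approach 0; divergence by the term test.
Check x = 8: the terms do not tend to 0, so the series diverges.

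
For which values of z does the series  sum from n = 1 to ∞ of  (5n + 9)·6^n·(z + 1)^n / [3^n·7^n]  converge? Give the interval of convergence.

By the ratio test, |a_{n+1}/a_n| = [(5(n+1) + 9)/(5n + 9)] · 6/(3·7) → 2/7.
The series converges when 2/7 · |z + 1| < 1, giving R = 7/2.
Check z = 5/2: the terms have absolute value of order n, which does not tend to 0, so the series diverges by the divergence test.
Endpoint z = -9/2: the terms have absolute value of order n, which does not tend to 0, so the series diverges by the divergence test.

(-9/2, 5/2)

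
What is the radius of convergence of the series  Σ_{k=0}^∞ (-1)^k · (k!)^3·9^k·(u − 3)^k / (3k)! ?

By the ratio test, |a_{k+1}/a_k| = (k+1)³/[(3k+1)·(3k+2)·(3k+3)] · 9 → 1/3.
The series converges when 1/3 · |u − 3| < 1, giving R = 3.

R = 3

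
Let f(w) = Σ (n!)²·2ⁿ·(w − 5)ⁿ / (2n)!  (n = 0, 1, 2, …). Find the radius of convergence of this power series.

Apply the ratio test: |a_{n+1}| / |a_n| = (n+1)²/[(2n+1)·(2n+2)] · 2, which tends to 1/2 as n → ∞.
The series converges when 1/2 · |w − 5| < 1, giving R = 2.

R = 2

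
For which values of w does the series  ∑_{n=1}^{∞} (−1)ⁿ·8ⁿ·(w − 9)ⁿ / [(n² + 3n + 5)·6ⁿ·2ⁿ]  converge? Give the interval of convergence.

Apply the ratio test: |a_{n+1}| / |a_n| = [(n² + 3n + 5)/((n+1)² + 3(n+1) + 5)] · 8/(6·2), which tends to 2/3 as n → ∞.
Hence the series converges for |w − 9| < 1/(2/3) = 3/2, so the radius of convergence is 3/2.
At w = 21/2: the series is dominated by a constant times Σ 1/n², which converges (p = 2 > 1).
At w = 15/2: absolute convergence follows by limit comparison with Σ 1/n².

[15/2, 21/2]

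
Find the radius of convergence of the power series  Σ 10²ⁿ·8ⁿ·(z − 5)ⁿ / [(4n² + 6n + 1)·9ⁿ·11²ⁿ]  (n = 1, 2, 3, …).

R = 1089/800

Apply the ratio test: |a_{n+1}| / |a_n| = [(4n² + 6n + 1)/(4(n+1)² + 6(n+1) + 1)] · 100·8/(9·121), which tends to 800/1089 as n → ∞.
The series converges when 800/1089 · |z − 5| < 1, giving R = 1089/800.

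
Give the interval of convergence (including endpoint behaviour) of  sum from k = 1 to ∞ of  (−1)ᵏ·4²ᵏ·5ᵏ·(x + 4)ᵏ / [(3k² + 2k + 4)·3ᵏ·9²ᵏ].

Ratio test: |a_{k+1}/a_k| = [(3k² + 2k + 4)/(3(k+1)² + 2(k+1) + 4)] · 16·5/(3·81) → 80/243 as k → ∞.
The series converges when 80/243 · |x + 4| < 1, giving R = 243/80.
When x = -77/80, absolute convergence follows by limit comparison with Σ 1/k².
Check x = -563/80: the terms are on the order of 1/k², so the series converges absolutely by comparison with the p-series (p = 2 > 1).

[-563/80, -77/80]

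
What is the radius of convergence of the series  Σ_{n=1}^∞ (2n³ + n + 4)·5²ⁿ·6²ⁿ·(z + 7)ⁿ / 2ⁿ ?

By the ratio test, |a_{n+1}/a_n| = [(2(n+1)³ + (n+1) + 4)/(2n³ + n + 4)] · 25·36/2 → 450.
Convergence for |z + 7| · 450 < 1, i.e. |z + 7| < 1/450. So R = 1/450.

R = 1/450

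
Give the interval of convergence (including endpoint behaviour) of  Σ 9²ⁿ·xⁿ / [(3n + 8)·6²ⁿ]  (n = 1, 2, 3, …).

Apply the ratio test: |a_{n+1}| / |a_n| = [(3n + 8)/(3(n+1) + 8)] · 81/36, which tends to 9/4 as n → ∞.
Convergence for |x| · 9/4 < 1, i.e. |x| < 4/9. So R = 4/9.
Check x = 4/9: comparison with the harmonic series Σ 1/n shows the series diverges.
When x = -4/9, convergence follows from the alternating series test (terms decrease monotonically to 0).

[-4/9, 4/9)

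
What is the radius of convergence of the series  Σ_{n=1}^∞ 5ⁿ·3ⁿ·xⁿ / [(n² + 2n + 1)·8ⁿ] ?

R = 8/15

The ratio of consecutive coefficients is [(n² + 2n + 1)/((n+1)² + 2(n+1) + 1)] · 5·3/8 → 15/8.
Thus R = 1/(15/8) = 8/15.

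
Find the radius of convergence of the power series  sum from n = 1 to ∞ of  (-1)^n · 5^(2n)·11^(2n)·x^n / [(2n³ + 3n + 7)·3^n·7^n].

By the ratio test, |a_{n+1}/a_n| = [(2n³ + 3n + 7)/(2(n+1)³ + 3(n+1) + 7)] · 25·121/(3·7) → 3025/21.
Thus R = 1/(3025/21) = 21/3025.

R = 21/3025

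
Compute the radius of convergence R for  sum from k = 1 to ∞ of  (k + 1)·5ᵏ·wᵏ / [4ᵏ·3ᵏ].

Apply the ratio test: |a_{k+1}| / |a_k| = [((k+1) + 1)/(k + 1)] · 5/(4·3), which tends to 5/12 as k → ∞.
The series converges when 5/12 · |w| < 1, giving R = 12/5.

R = 12/5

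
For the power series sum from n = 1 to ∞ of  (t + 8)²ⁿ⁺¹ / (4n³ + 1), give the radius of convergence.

R = 1

By the ratio test, |a_{n+1}/a_n| = (4n³ + 1)/(4(n+1)³ + 1) → 1.
Since the exponent of (t + 8) increases by 2 each term, convergence requires |t + 8|² < 1, hence R = 1.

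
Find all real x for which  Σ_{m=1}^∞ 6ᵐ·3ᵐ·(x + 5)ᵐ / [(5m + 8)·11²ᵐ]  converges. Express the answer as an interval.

The ratio of consecutive coefficients is [(5m + 8)/(5(m+1) + 8)] · 6·3/121 → 18/121.
Convergence for |x + 5| · 18/121 < 1, i.e. |x + 5| < 121/18. So R = 121/18.
Check x = 31/18: the terms are asymptotic to a nonzero constant times 1/m, so the series diverges by limit comparison with Σ 1/m.
Endpoint x = -211/18: an alternating series whose terms decrease to 0 in absolute value, so it converges by the Leibniz criterion.

[-211/18, 31/18)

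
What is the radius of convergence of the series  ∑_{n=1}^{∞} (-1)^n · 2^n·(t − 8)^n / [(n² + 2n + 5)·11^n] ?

R = 11/2

Ratio test: |a_{n+1}/a_n| = [(n² + 2n + 5)/((n+1)² + 2(n+1) + 5)] · 2/11 → 2/11 as n → ∞.
Thus R = 1/(2/11) = 11/2.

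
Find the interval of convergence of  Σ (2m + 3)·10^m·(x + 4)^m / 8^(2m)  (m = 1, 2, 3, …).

(-52/5, 12/5)

Apply the ratio test: |a_{m+1}| / |a_m| = [(2(m+1) + 3)/(2m + 3)] · 10/64, which tends to 5/32 as m → ∞.
The series converges when 5/32 · |x + 4| < 1, giving R = 32/5.
When x = 12/5, the terms do not tend to 0, so the series diverges.
When x = -52/5, the terms do not tend to 0, so the series diverges.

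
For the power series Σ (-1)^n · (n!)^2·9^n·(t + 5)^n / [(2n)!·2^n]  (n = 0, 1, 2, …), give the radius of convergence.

The ratio of consecutive coefficients is (n+1)²/[(2n+1)·(2n+2)] · 9/2 → 9/8.
The series converges when 9/8 · |t + 5| < 1, giving R = 8/9.

R = 8/9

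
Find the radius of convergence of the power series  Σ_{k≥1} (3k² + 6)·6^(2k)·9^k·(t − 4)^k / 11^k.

R = 11/324

Apply the ratio test: |a_{k+1}| / |a_k| = [(3(k+1)² + 6)/(3k² + 6)] · 36·9/11, which tends to 324/11 as k → ∞.
Thus R = 1/(324/11) = 11/324.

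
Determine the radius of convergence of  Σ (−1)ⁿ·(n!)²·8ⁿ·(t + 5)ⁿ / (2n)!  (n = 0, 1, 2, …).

The ratio of consecutive coefficients is (n+1)²/[(2n+1)·(2n+2)] · 8 → 2.
The series converges when 2 · |t + 5| < 1, giving R = 1/2.

R = 1/2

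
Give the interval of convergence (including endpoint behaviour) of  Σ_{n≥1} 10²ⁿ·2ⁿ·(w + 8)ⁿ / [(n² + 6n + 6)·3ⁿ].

[-1603/200, -1597/200]

Apply the ratio test: |a_{n+1}| / |a_n| = [(n² + 6n + 6)/((n+1)² + 6(n+1) + 6)] · 100·2/3, which tends to 200/3 as n → ∞.
Convergence for |w + 8| · 200/3 < 1, i.e. |w + 8| < 3/200. So R = 3/200.
When w = -1597/200, the series is dominated by a constant times Σ 1/n², which converges (p = 2 > 1).
Check w = -1603/200: the terms are on the order of 1/n², so the series converges absolutely by comparison with the p-series (p = 2 > 1).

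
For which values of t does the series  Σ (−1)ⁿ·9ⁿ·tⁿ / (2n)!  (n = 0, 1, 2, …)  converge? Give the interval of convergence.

Ratio test: |a_{n+1}/a_n| = 9 · 1/[(2n+1)·(2n+2)] → 0 as n → ∞.
The ratio tends to 0 regardless of t, hence R = ∞.

(−∞, ∞)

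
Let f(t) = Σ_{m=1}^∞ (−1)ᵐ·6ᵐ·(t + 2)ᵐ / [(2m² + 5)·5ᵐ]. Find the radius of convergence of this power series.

R = 5/6

By the ratio test, |a_{m+1}/a_m| = [(2m² + 5)/(2(m+1)² + 5)] · 6/5 → 6/5.
Convergence for |t + 2| · 6/5 < 1, i.e. |t + 2| < 5/6. So R = 5/6.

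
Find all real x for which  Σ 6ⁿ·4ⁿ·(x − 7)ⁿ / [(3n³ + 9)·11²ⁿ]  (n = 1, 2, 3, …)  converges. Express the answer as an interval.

[47/24, 289/24]

By the ratio test, |a_{n+1}/a_n| = [(3n³ + 9)/(3(n+1)³ + 9)] · 6·4/121 → 24/121.
Convergence for |x − 7| · 24/121 < 1, i.e. |x − 7| < 121/24. So R = 121/24.
Check x = 289/24: the series is dominated by a constant times Σ 1/n³, which converges (p = 3 > 1).
At x = 47/24: absolute convergence follows by limit comparison with Σ 1/n³.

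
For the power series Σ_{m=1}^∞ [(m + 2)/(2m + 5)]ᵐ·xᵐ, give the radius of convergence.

R = 2

Root test: |a_m|^(1/m) = (m + 2)/(2m + 5) → 1/2.
Thus R = 1/(1/2) = 2.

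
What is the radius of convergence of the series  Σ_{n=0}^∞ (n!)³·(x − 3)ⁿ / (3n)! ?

Apply the ratio test: |a_{n+1}| / |a_n| = (n+1)³/[(3n+1)·(3n+2)·(3n+3)], which tends to 1/27 as n → ∞.
Convergence for |x − 3| · 1/27 < 1, i.e. |x − 3| < 27. So R = 27.

R = 27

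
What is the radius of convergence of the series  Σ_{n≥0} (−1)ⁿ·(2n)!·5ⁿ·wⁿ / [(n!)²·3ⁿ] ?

The ratio of consecutive coefficients is (2n+1)·(2n+2)/(n+1)² · 5/3 → 20/3.
Convergence for |w| · 20/3 < 1, i.e. |w| < 3/20. So R = 3/20.

R = 3/20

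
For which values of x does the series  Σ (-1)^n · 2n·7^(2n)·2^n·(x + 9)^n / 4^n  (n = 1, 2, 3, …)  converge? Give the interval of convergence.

Ratio test: |a_{n+1}/a_n| = [2(n+1)/2n] · 49·2/4 → 49/2 as n → ∞.
The series converges when 49/2 · |x + 9| < 1, giving R = 2/49.
At x = -439/49: the n-th term does not approach 0; divergence by the term test.
When x = -443/49, the n-th term does not approach 0; divergence by the term test.

(-443/49, -439/49)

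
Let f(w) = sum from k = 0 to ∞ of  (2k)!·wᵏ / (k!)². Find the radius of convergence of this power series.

R = 1/4

By the ratio test, |a_{k+1}/a_k| = (2k+1)·(2k+2)/(k+1)² → 4.
The series converges when 4 · |w| < 1, giving R = 1/4.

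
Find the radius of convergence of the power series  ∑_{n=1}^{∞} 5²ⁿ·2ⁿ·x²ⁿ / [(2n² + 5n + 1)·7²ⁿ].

R = 7√2/10

Ratio test: |a_{n+1}/a_n| = [(2n² + 5n + 1)/(2(n+1)² + 5(n+1) + 1)] · 25·2/49 → 50/49 as n → ∞.
Writing y = x², the series in y has radius 49/50, so |x| < √(49/50) and R = 7√2/10.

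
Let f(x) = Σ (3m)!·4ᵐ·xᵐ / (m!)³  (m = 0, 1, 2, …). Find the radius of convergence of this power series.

R = 1/108

By the ratio test, |a_{m+1}/a_m| = (3m+1)·(3m+2)·(3m+3)/(m+1)³ · 4 → 108.
Convergence for |x| · 108 < 1, i.e. |x| < 1/108. So R = 1/108.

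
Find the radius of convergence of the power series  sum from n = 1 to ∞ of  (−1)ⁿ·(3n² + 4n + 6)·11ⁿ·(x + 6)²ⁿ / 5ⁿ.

The ratio of consecutive coefficients is [(3(n+1)² + 4(n+1) + 6)/(3n² + 4n + 6)] · 11/5 → 11/5.
Successive powers of (x + 6) differ by 2, so the series converges when |x + 6|² · 11/5 < 1, i.e. |x + 6| < √(5/11). So R = √55/11.

R = √55/11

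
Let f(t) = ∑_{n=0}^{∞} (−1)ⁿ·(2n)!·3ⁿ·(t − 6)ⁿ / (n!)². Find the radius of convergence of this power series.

Ratio test: |a_{n+1}/a_n| = (2n+1)·(2n+2)/(n+1)² · 3 → 12 as n → ∞.
The series converges when 12 · |t − 6| < 1, giving R = 1/12.

R = 1/12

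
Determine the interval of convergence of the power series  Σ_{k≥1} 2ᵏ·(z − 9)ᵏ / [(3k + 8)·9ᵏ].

The ratio of consecutive coefficients is [(3k + 8)/(3(k+1) + 8)] · 2/9 → 2/9.
Thus R = 1/(2/9) = 9/2.
When z = 27/2, comparison with the harmonic series Σ 1/k shows the series diverges.
Endpoint z = 9/2: an alternating series whose terms decrease to 0 in absolute value, so it converges by the Leibniz criterion.

[9/2, 27/2)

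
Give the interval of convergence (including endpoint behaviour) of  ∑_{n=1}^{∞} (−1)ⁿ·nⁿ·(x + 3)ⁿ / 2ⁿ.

{-3}

Applying the root test, |a_n|^(1/n) = n/2 → ∞.
Since the n-th root of |a_n| is unbounded, the series converges only at x = -3; R = 0.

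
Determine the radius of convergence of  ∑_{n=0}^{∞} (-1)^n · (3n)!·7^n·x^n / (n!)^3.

R = 1/189

By the ratio test, |a_{n+1}/a_n| = (3n+1)·(3n+2)·(3n+3)/(n+1)³ · 7 → 189.
The series converges when 189 · |x| < 1, giving R = 1/189.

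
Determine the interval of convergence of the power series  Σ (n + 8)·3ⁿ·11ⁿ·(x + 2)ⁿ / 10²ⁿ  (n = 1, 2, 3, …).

(-166/33, 34/33)

By the ratio test, |a_{n+1}/a_n| = [((n+1) + 8)/(n + 8)] · 3·11/100 → 33/100.
Hence the series converges for |x + 2| < 1/(33/100) = 100/33, so the radius of convergence is 100/33.
Check x = 34/33: the n-th term does not approach 0; divergence by the term test.
When x = -166/33, the terms have absolute value of order n, which does not tend to 0, so the series diverges by the divergence test.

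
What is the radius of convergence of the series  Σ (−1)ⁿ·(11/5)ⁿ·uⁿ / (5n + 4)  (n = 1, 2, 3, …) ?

By the ratio test, |a_{n+1}/a_n| = [(5n + 4)/(5(n+1) + 4)] · 11/5 → 11/5.
Hence the series converges for |u| < 1/(11/5) = 5/11, so the radius of convergence is 5/11.

R = 5/11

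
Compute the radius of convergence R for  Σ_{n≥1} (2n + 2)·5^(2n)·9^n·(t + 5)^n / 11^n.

R = 11/225

By the ratio test, |a_{n+1}/a_n| = [(2(n+1) + 2)/(2n + 2)] · 25·9/11 → 225/11.
The series converges when 225/11 · |t + 5| < 1, giving R = 11/225.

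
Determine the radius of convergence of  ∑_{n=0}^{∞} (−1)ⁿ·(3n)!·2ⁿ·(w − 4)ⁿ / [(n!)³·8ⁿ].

Ratio test: |a_{n+1}/a_n| = (3n+1)·(3n+2)·(3n+3)/(n+1)³ · 2/8 → 27/4 as n → ∞.
Hence the series converges for |w − 4| < 1/(27/4) = 4/27, so the radius of convergence is 4/27.

R = 4/27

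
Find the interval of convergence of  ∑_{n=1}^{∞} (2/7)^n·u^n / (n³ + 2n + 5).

The ratio of consecutive coefficients is [(n³ + 2n + 5)/((n+1)³ + 2(n+1) + 5)] · 2/7 → 2/7.
Thus R = 1/(2/7) = 7/2.
Endpoint u = 7/2: the series is dominated by a constant times Σ 1/n³, which converges (p = 3 > 1).
When u = -7/2, the terms are on the order of 1/n³, so the series converges absolutely by comparison with the p-series (p = 3 > 1).

[-7/2, 7/2]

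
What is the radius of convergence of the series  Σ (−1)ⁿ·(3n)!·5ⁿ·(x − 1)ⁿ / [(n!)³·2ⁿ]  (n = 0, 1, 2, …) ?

Apply the ratio test: |a_{n+1}| / |a_n| = (3n+1)·(3n+2)·(3n+3)/(n+1)³ · 5/2, which tends to 135/2 as n → ∞.
Convergence for |x − 1| · 135/2 < 1, i.e. |x − 1| < 2/135. So R = 2/135.

R = 2/135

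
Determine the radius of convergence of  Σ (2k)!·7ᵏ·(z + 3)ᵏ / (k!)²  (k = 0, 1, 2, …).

R = 1/28

Ratio test: |a_{k+1}/a_k| = (2k+1)·(2k+2)/(k+1)² · 7 → 28 as k → ∞.
Convergence for |z + 3| · 28 < 1, i.e. |z + 3| < 1/28. So R = 1/28.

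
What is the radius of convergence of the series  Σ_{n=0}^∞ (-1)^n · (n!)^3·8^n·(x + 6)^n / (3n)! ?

R = 27/8

Ratio test: |a_{n+1}/a_n| = (n+1)³/[(3n+1)·(3n+2)·(3n+3)] · 8 → 8/27 as n → ∞.
Convergence for |x + 6| · 8/27 < 1, i.e. |x + 6| < 27/8. So R = 27/8.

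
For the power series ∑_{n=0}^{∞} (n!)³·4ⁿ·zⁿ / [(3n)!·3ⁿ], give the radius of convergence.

R = 81/4

Apply the ratio test: |a_{n+1}| / |a_n| = (n+1)³/[(3n+1)·(3n+2)·(3n+3)] · 4/3, which tends to 4/81 as n → ∞.
Hence the series converges for |z| < 1/(4/81) = 81/4, so the radius of convergence is 81/4.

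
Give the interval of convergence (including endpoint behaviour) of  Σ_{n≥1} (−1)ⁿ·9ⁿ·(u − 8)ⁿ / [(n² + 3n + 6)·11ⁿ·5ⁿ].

[17/9, 127/9]

Ratio test: |a_{n+1}/a_n| = [(n² + 3n + 6)/((n+1)² + 3(n+1) + 6)] · 9/(11·5) → 9/55 as n → ∞.
The series converges when 9/55 · |u − 8| < 1, giving R = 55/9.
When u = 127/9, absolute convergence follows by limit comparison with Σ 1/n².
When u = 17/9, absolute convergence follows by limit comparison with Σ 1/n².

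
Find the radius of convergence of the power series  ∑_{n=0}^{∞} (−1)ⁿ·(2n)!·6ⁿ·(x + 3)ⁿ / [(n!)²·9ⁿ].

Ratio test: |a_{n+1}/a_n| = (2n+1)·(2n+2)/(n+1)² · 6/9 → 8/3 as n → ∞.
Hence the series converges for |x + 3| < 1/(8/3) = 3/8, so the radius of convergence is 3/8.

R = 3/8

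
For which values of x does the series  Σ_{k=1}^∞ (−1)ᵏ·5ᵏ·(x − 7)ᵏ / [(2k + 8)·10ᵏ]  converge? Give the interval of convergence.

(5, 9]

By the ratio test, |a_{k+1}/a_k| = [(2k + 8)/(2(k+1) + 8)] · 5/10 → 1/2.
Hence the series converges for |x − 7| < 1/(1/2) = 2, so the radius of convergence is 2.
Check x = 9: an alternating series whose terms decrease to 0 in absolute value, so it converges by the Leibniz criterion.
Endpoint x = 5: the terms are asymptotic to a nonzero constant times 1/k, so the series diverges by limit comparison with Σ 1/k.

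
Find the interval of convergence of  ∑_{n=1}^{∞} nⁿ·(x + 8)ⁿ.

Root test: |a_n|^(1/n) = n → ∞.
The root grows without bound, so R = 0 (convergence only at x = -8).

{-8}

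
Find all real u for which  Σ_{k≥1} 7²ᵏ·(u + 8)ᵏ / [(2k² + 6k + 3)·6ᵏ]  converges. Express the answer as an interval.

Apply the ratio test: |a_{k+1}| / |a_k| = [(2k² + 6k + 3)/(2(k+1)² + 6(k+1) + 3)] · 49/6, which tends to 49/6 as k → ∞.
Convergence for |u + 8| · 49/6 < 1, i.e. |u + 8| < 6/49. So R = 6/49.
Endpoint u = -386/49: the series is dominated by a constant times Σ 1/k², which converges (p = 2 > 1).
When u = -398/49, absolute convergence follows by limit comparison with Σ 1/k².

[-398/49, -386/49]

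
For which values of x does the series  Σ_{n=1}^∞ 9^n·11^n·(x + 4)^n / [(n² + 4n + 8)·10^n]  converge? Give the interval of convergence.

Apply the ratio test: |a_{n+1}| / |a_n| = [(n² + 4n + 8)/((n+1)² + 4(n+1) + 8)] · 9·11/10, which tends to 99/10 as n → ∞.
Thus R = 1/(99/10) = 10/99.
Endpoint x = -386/99: the terms are on the order of 1/n², so the series converges absolutely by comparison with the p-series (p = 2 > 1).
Check x = -406/99: the series is dominated by a constant times Σ 1/n², which converges (p = 2 > 1).

[-406/99, -386/99]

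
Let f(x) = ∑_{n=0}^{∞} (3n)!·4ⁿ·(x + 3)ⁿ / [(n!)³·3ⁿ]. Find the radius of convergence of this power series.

R = 1/36

By the ratio test, |a_{n+1}/a_n| = (3n+1)·(3n+2)·(3n+3)/(n+1)³ · 4/3 → 36.
Convergence for |x + 3| · 36 < 1, i.e. |x + 3| < 1/36. So R = 1/36.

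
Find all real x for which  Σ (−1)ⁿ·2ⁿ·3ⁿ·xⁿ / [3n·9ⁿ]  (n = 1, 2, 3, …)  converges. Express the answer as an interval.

Ratio test: |a_{n+1}/a_n| = [3n/3(n+1)] · 2·3/9 → 2/3 as n → ∞.
The series converges when 2/3 · |x| < 1, giving R = 3/2.
When x = 3/2, an alternating series whose terms decrease to 0 in absolute value, so it converges by the Leibniz criterion.
Check x = -3/2: comparison with the harmonic series Σ 1/n shows the series diverges.

(-3/2, 3/2]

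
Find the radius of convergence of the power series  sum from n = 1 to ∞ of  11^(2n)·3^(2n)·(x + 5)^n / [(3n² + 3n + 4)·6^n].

R = 2/363

By the ratio test, |a_{n+1}/a_n| = [(3n² + 3n + 4)/(3(n+1)² + 3(n+1) + 4)] · 121·9/6 → 363/2.
The series converges when 363/2 · |x + 5| < 1, giving R = 2/363.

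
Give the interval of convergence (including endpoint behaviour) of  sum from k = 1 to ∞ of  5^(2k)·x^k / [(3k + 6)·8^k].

By the ratio test, |a_{k+1}/a_k| = [(3k + 6)/(3(k+1) + 6)] · 25/8 → 25/8.
Convergence for |x| · 25/8 < 1, i.e. |x| < 8/25. So R = 8/25.
Check x = 8/25: the terms are asymptotic to a nonzero constant times 1/k, so the series diverges by limit comparison with Σ 1/k.
Check x = -8/25: convergence follows from the alternating series test (terms decrease monotonically to 0).

[-8/25, 8/25)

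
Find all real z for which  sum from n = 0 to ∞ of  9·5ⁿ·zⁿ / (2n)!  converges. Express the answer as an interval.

(−∞, ∞)

The ratio of consecutive coefficients is 9/9 · 5 · 1/[(2n+1)·(2n+2)] → 0.
The limit is 0, so the series converges for all z; R = ∞.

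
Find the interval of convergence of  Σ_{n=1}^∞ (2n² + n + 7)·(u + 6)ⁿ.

(-7, -5)

Apply the ratio test: |a_{n+1}| / |a_n| = (2(n+1)² + (n+1) + 7)/(2n² + n + 7), which tends to 1 as n → ∞.
Hence R = 1.
Endpoint u = -5: the terms do not tend to 0, so the series diverges.
Check u = -7: the n-th term does not approach 0; divergence by the term test.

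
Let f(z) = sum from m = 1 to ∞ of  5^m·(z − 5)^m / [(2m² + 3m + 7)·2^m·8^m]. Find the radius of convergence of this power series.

Apply the ratio test: |a_{m+1}| / |a_m| = [(2m² + 3m + 7)/(2(m+1)² + 3(m+1) + 7)] · 5/(2·8), which tends to 5/16 as m → ∞.
Hence the series converges for |z − 5| < 1/(5/16) = 16/5, so the radius of convergence is 16/5.

R = 16/5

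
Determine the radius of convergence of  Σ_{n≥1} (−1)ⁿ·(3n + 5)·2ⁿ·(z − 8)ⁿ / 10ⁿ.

R = 5

The ratio of consecutive coefficients is [(3(n+1) + 5)/(3n + 5)] · 2/10 → 1/5.
Hence the series converges for |z − 8| < 1/(1/5) = 5, so the radius of convergence is 5.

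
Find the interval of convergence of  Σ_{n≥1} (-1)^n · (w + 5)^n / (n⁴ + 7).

The ratio of consecutive coefficients is (n⁴ + 7)/((n+1)⁴ + 7) → 1.
So the series converges when |w + 5| < 1 and diverges when |w + 5| > 1; R = 1.
Check w = -4: absolute convergence follows by limit comparison with Σ 1/n⁴.
Endpoint w = -6: the terms are on the order of 1/n⁴, so the series converges absolutely by comparison with the p-series (p = 4 > 1).

[-6, -4]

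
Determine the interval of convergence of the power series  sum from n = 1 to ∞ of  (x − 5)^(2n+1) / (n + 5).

(4, 6)

Apply the ratio test: |a_{n+1}| / |a_n| = (n + 5)/((n+1) + 5), which tends to 1 as n → ∞.
Successive powers of (x − 5) differ by 2, so the series converges when |x − 5|² · 1 < 1, i.e. |x − 5| < √(1) = 1. So R = 1.
At x = 6: the terms behave like c/n; limit comparison with the harmonic series gives divergence.
When x = 4, comparison with the harmonic series Σ 1/n shows the series diverges.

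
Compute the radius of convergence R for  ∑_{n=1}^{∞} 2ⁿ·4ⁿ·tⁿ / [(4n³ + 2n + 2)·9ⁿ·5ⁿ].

Apply the ratio test: |a_{n+1}| / |a_n| = [(4n³ + 2n + 2)/(4(n+1)³ + 2(n+1) + 2)] · 2·4/(9·5), which tends to 8/45 as n → ∞.
Thus R = 1/(8/45) = 45/8.

R = 45/8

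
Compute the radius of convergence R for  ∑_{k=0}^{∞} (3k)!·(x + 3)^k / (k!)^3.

The ratio of consecutive coefficients is (3k+1)·(3k+2)·(3k+3)/(k+1)³ → 27.
Hence the series converges for |x + 3| < 1/(27) = 1/27, so the radius of convergence is 1/27.

R = 1/27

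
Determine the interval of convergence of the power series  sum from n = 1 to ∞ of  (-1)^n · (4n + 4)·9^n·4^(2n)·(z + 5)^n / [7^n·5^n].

The ratio of consecutive coefficients is [(4(n+1) + 4)/(4n + 4)] · 9·16/(7·5) → 144/35.
The series converges when 144/35 · |z + 5| < 1, giving R = 35/144.
When z = -685/144, the n-th term does not approach 0; divergence by the term test.
When z = -755/144, the terms do not tend to 0, so the series diverges.

(-755/144, -685/144)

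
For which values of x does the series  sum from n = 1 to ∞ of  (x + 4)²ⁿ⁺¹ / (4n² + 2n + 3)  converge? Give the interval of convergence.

[-5, -3]

By the ratio test, |a_{n+1}/a_n| = (4n² + 2n + 3)/(4(n+1)² + 2(n+1) + 3) → 1.
Writing y = (x + 4)², the series in y has radius 1, so |x + 4| < √(1) = 1 and R = 1.
Endpoint x = -3: the terms are on the order of 1/n², so the series converges absolutely by comparison with the p-series (p = 2 > 1).
At x = -5: the terms are on the order of 1/n², so the series converges absolutely by comparison with the p-series (p = 2 > 1).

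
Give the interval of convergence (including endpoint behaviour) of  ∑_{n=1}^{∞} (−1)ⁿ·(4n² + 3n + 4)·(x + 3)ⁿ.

(-4, -2)

Apply the ratio test: |a_{n+1}| / |a_n| = (4(n+1)² + 3(n+1) + 4)/(4n² + 3n + 4), which tends to 1 as n → ∞.
Hence R = 1.
Endpoint x = -2: the n-th term does not approach 0; divergence by the term test.
Check x = -4: the terms have absolute value of order n², which does not tend to 0, so the series diverges by the divergence test.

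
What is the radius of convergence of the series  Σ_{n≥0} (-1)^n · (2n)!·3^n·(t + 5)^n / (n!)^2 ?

R = 1/12

Apply the ratio test: |a_{n+1}| / |a_n| = (2n+1)·(2n+2)/(n+1)² · 3, which tends to 12 as n → ∞.
Thus R = 1/(12) = 1/12.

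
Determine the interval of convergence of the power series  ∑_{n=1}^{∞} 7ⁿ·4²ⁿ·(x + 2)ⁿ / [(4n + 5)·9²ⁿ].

[-305/112, -143/112)

By the ratio test, |a_{n+1}/a_n| = [(4n + 5)/(4(n+1) + 5)] · 7·16/81 → 112/81.
Thus R = 1/(112/81) = 81/112.
Endpoint x = -143/112: the terms behave like c/n; limit comparison with the harmonic series gives divergence.
Check x = -305/112: the terms alternate in sign and decrease monotonically to 0 in absolute value (size ~ c/n), so the alternating series test gives convergence.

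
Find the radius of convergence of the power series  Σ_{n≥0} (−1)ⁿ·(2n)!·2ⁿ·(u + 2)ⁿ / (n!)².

R = 1/8

Apply the ratio test: |a_{n+1}| / |a_n| = (2n+1)·(2n+2)/(n+1)² · 2, which tends to 8 as n → ∞.
Hence the series converges for |u + 2| < 1/(8) = 1/8, so the radius of convergence is 1/8.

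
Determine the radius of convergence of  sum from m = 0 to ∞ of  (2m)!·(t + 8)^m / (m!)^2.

By the ratio test, |a_{m+1}/a_m| = (2m+1)·(2m+2)/(m+1)² → 4.
The series converges when 4 · |t + 8| < 1, giving R = 1/4.

R = 1/4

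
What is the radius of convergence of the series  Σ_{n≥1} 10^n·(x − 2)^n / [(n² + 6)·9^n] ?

R = 9/10

By the ratio test, |a_{n+1}/a_n| = [(n² + 6)/((n+1)² + 6)] · 10/9 → 10/9.
Hence the series converges for |x − 2| < 1/(10/9) = 9/10, so the radius of convergence is 9/10.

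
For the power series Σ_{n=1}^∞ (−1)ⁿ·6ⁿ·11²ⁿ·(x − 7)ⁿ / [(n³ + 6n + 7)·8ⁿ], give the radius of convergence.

R = 4/363

Apply the ratio test: |a_{n+1}| / |a_n| = [(n³ + 6n + 7)/((n+1)³ + 6(n+1) + 7)] · 6·121/8, which tends to 363/4 as n → ∞.
The series converges when 363/4 · |x − 7| < 1, giving R = 4/363.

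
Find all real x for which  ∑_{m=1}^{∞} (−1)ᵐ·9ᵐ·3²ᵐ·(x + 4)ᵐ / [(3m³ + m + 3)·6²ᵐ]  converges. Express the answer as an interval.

Apply the ratio test: |a_{m+1}| / |a_m| = [(3m³ + m + 3)/(3(m+1)³ + (m+1) + 3)] · 9·9/36, which tends to 9/4 as m → ∞.
Convergence for |x + 4| · 9/4 < 1, i.e. |x + 4| < 4/9. So R = 4/9.
Check x = -32/9: the terms are on the order of 1/m³, so the series converges absolutely by comparison with the p-series (p = 3 > 1).
Check x = -40/9: absolute convergence follows by limit comparison with Σ 1/m³.

[-40/9, -32/9]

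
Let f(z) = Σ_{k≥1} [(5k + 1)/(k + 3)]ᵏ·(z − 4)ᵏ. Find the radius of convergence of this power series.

By the Cauchy root test, |a_k|^(1/k) = (5k + 1)/(k + 3) → 5.
The series converges when 5 · |z − 4| < 1, giving R = 1/5.

R = 1/5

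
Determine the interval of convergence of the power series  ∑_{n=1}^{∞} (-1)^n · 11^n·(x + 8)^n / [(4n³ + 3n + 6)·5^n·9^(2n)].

[-493/11, 317/11]

The ratio of consecutive coefficients is [(4n³ + 3n + 6)/(4(n+1)³ + 3(n+1) + 6)] · 11/(5·81) → 11/405.
Convergence for |x + 8| · 11/405 < 1, i.e. |x + 8| < 405/11. So R = 405/11.
Endpoint x = 317/11: absolute convergence follows by limit comparison with Σ 1/n³.
When x = -493/11, the series is dominated by a constant times Σ 1/n³, which converges (p = 3 > 1).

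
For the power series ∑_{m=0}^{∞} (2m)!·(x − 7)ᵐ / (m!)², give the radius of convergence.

By the ratio test, |a_{m+1}/a_m| = (2m+1)·(2m+2)/(m+1)² → 4.
Hence the series converges for |x − 7| < 1/(4) = 1/4, so the radius of convergence is 1/4.

R = 1/4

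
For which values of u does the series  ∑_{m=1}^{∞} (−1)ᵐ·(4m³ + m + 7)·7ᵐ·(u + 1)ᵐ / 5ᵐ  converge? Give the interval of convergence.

(-12/7, -2/7)

Apply the ratio test: |a_{m+1}| / |a_m| = [(4(m+1)³ + (m+1) + 7)/(4m³ + m + 7)] · 7/5, which tends to 7/5 as m → ∞.
Thus R = 1/(7/5) = 5/7.
At u = -2/7: the terms have absolute value of order m³, which does not tend to 0, so the series diverges by the divergence test.
Endpoint u = -12/7: the terms have absolute value of order m³, which does not tend to 0, so the series diverges by the divergence test.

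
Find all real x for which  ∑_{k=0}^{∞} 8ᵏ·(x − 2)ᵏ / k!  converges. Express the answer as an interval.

(−∞, ∞)

Ratio test: |a_{k+1}/a_k| = 8 · 1/(k+1) → 0 as k → ∞.
Since the limit is 0 < 1 for every x, the series converges on all of ℝ and R = ∞.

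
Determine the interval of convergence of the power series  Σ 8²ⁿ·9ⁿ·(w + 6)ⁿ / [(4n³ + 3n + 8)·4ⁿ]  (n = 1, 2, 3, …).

[-865/144, -863/144]

The ratio of consecutive coefficients is [(4n³ + 3n + 8)/(4(n+1)³ + 3(n+1) + 8)] · 64·9/4 → 144.
Thus R = 1/(144) = 1/144.
Endpoint w = -863/144: the series is dominated by a constant times Σ 1/n³, which converges (p = 3 > 1).
Endpoint w = -865/144: absolute convergence follows by limit comparison with Σ 1/n³.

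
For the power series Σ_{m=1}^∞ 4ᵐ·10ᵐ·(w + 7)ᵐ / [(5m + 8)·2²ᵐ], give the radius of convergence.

Apply the ratio test: |a_{m+1}| / |a_m| = [(5m + 8)/(5(m+1) + 8)] · 4·10/4, which tends to 10 as m → ∞.
Hence the series converges for |w + 7| < 1/(10) = 1/10, so the radius of convergence is 1/10.

R = 1/10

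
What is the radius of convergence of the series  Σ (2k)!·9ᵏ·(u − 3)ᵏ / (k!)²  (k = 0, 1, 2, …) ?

Apply the ratio test: |a_{k+1}| / |a_k| = (2k+1)·(2k+2)/(k+1)² · 9, which tends to 36 as k → ∞.
The series converges when 36 · |u − 3| < 1, giving R = 1/36.

R = 1/36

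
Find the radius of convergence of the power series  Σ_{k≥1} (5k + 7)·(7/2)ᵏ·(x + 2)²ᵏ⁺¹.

R = √14/7

By the ratio test, |a_{k+1}/a_k| = [(5(k+1) + 7)/(5k + 7)] · 7/2 → 7/2.
Writing y = (x + 2)², the series in y has radius 2/7, so |x + 2| < √(2/7) and R = √14/7.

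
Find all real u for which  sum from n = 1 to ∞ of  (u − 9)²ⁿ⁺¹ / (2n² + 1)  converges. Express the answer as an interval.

Ratio test: |a_{n+1}/a_n| = (2n² + 1)/(2(n+1)² + 1) → 1 as n → ∞.
Since the exponent of (u − 9) increases by 2 each term, convergence requires |u − 9|² < 1, hence R = 1.
When u = 10, the terms are on the order of 1/n², so the series converges absolutely by comparison with the p-series (p = 2 > 1).
When u = 8, absolute convergence follows by limit comparison with Σ 1/n².

[8, 10]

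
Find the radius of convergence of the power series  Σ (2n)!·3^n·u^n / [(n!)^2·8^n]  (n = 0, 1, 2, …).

R = 2/3

Apply the ratio test: |a_{n+1}| / |a_n| = (2n+1)·(2n+2)/(n+1)² · 3/8, which tends to 3/2 as n → ∞.
Hence the series converges for |u| < 1/(3/2) = 2/3, so the radius of convergence is 2/3.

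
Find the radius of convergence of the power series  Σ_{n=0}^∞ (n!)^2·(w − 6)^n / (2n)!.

R = 4

Apply the ratio test: |a_{n+1}| / |a_n| = (n+1)²/[(2n+1)·(2n+2)], which tends to 1/4 as n → ∞.
Hence the series converges for |w − 6| < 1/(1/4) = 4, so the radius of convergence is 4.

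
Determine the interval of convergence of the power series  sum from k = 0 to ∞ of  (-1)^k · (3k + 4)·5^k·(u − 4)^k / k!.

(−∞, ∞)

Apply the ratio test: |a_{k+1}| / |a_k| = (3(k+1) + 4)/(3k + 4) · 5 · 1/(k+1), which tends to 0 as k → ∞.
Since the limit is 0 < 1 for every u, the series converges on all of ℝ and R = ∞.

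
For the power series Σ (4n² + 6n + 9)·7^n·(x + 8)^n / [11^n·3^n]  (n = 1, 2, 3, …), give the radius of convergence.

Ratio test: |a_{n+1}/a_n| = [(4(n+1)² + 6(n+1) + 9)/(4n² + 6n + 9)] · 7/(11·3) → 7/33 as n → ∞.
Thus R = 1/(7/33) = 33/7.

R = 33/7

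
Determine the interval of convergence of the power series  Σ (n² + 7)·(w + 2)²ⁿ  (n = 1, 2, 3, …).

(-3, -1)

By the ratio test, |a_{n+1}/a_n| = ((n+1)² + 7)/(n² + 7) → 1.
Since the exponent of (w + 2) increases by 2 each term, convergence requires |w + 2|² < 1, hence R = 1.
When w = -1, the terms do not tend to 0, so the series diverges.
Check w = -3: the terms do not tend to 0, so the series diverges.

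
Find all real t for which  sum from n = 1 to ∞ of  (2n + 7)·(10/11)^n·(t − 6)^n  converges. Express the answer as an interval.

The ratio of consecutive coefficients is [(2(n+1) + 7)/(2n + 7)] · 10/11 → 10/11.
Convergence for |t − 6| · 10/11 < 1, i.e. |t − 6| < 11/10. So R = 11/10.
When t = 71/10, the terms have absolute value of order n, which does not tend to 0, so the series diverges by the divergence test.
Check t = 49/10: the n-th term does not approach 0; divergence by the term test.

(49/10, 71/10)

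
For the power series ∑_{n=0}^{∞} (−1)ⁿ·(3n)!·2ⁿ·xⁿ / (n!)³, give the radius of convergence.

R = 1/54

Ratio test: |a_{n+1}/a_n| = (3n+1)·(3n+2)·(3n+3)/(n+1)³ · 2 → 54 as n → ∞.
The series converges when 54 · |x| < 1, giving R = 1/54.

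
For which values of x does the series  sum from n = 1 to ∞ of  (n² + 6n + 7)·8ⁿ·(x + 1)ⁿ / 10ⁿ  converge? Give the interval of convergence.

By the ratio test, |a_{n+1}/a_n| = [((n+1)² + 6(n+1) + 7)/(n² + 6n + 7)] · 8/10 → 4/5.
Convergence for |x + 1| · 4/5 < 1, i.e. |x + 1| < 5/4. So R = 5/4.
Endpoint x = 1/4: the terms have absolute value of order n², which does not tend to 0, so the series diverges by the divergence test.
Check x = -9/4: the n-th term does not approach 0; divergence by the term test.

(-9/4, 1/4)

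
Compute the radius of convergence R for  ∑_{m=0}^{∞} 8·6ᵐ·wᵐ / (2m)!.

By the ratio test, |a_{m+1}/a_m| = 8/8 · 6 · 1/[(2m+1)·(2m+2)] → 0.
Since the limit is 0 < 1 for every w, the series converges on all of ℝ and R = ∞.

R = ∞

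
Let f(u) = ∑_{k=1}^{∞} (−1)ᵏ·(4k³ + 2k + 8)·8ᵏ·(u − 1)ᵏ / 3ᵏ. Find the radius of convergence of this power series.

Ratio test: |a_{k+1}/a_k| = [(4(k+1)³ + 2(k+1) + 8)/(4k³ + 2k + 8)] · 8/3 → 8/3 as k → ∞.
Hence the series converges for |u − 1| < 1/(8/3) = 3/8, so the radius of convergence is 3/8.

R = 3/8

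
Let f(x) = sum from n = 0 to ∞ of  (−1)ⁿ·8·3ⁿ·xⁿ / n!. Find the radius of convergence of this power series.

Apply the ratio test: |a_{n+1}| / |a_n| = 8/8 · 3 · 1/(n+1), which tends to 0 as n → ∞.
The ratio tends to 0 regardless of x, hence R = ∞.

R = ∞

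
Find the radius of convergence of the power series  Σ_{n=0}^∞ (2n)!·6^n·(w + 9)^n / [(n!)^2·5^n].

Apply the ratio test: |a_{n+1}| / |a_n| = (2n+1)·(2n+2)/(n+1)² · 6/5, which tends to 24/5 as n → ∞.
Thus R = 1/(24/5) = 5/24.

R = 5/24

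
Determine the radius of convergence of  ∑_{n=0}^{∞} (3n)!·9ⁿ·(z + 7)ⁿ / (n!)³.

R = 1/243

Apply the ratio test: |a_{n+1}| / |a_n| = (3n+1)·(3n+2)·(3n+3)/(n+1)³ · 9, which tends to 243 as n → ∞.
The series converges when 243 · |z + 7| < 1, giving R = 1/243.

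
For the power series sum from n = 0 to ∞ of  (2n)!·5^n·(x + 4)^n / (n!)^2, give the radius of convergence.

Ratio test: |a_{n+1}/a_n| = (2n+1)·(2n+2)/(n+1)² · 5 → 20 as n → ∞.
Convergence for |x + 4| · 20 < 1, i.e. |x + 4| < 1/20. So R = 1/20.

R = 1/20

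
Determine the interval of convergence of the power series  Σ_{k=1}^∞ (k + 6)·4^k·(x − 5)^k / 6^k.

(7/2, 13/2)

The ratio of consecutive coefficients is [((k+1) + 6)/(k + 6)] · 4/6 → 2/3.
The series converges when 2/3 · |x − 5| < 1, giving R = 3/2.
Check x = 13/2: the terms do not tend to 0, so the series diverges.
At x = 7/2: the terms have absolute value of order k, which does not tend to 0, so the series diverges by the divergence test.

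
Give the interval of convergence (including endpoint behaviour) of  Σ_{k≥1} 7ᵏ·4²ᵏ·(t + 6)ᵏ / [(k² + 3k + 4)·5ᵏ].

[-677/112, -667/112]

By the ratio test, |a_{k+1}/a_k| = [(k² + 3k + 4)/((k+1)² + 3(k+1) + 4)] · 7·16/5 → 112/5.
Thus R = 1/(112/5) = 5/112.
When t = -667/112, the series is dominated by a constant times Σ 1/k², which converges (p = 2 > 1).
At t = -677/112: absolute convergence follows by limit comparison with Σ 1/k².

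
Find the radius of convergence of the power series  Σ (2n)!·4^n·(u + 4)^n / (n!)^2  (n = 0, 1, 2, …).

R = 1/16

Apply the ratio test: |a_{n+1}| / |a_n| = (2n+1)·(2n+2)/(n+1)² · 4, which tends to 16 as n → ∞.
Hence the series converges for |u + 4| < 1/(16) = 1/16, so the radius of convergence is 1/16.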